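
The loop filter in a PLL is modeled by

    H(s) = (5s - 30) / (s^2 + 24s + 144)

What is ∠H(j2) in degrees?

∠H(j2) ≈ 142.6°

At s = j2: numerator = -30 + j10, denominator = 140 + j48.
∠H = ∠num − ∠den = 161.57° − (18.925°) = 142.6°.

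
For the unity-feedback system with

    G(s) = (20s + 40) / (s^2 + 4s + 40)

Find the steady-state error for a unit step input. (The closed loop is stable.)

G(s) has no poles at the origin.
This is a Type 0 system. Kp = lim_{s→0} G(s) = 40/40 = 1.
e_ss = 1/(1 + Kp) = 1/(1 + 1) = 1/2 ≈ 0.5000.

e_ss = 0.5000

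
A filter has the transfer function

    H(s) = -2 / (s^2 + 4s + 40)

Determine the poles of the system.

s = -2 + 6j, -2 - 6j

The poles are the roots of the denominator s^2 + 4s + 40 = 0.
Using the quadratic formula: s = (-4 ± √(-144))/2 = -2 ± 6j.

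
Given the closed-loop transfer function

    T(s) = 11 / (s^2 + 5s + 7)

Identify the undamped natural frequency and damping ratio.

ωₙ ≈ 2.646 rad/s, ζ ≈ 0.9449

Compare the denominator to the standard form s^2 + 2ζωₙs + ωₙ².
ωₙ² = 7, so ωₙ = √7 ≈ 2.646 rad/s.
2ζωₙ = 5, so ζ = 5/(2·√7) ≈ 0.9449.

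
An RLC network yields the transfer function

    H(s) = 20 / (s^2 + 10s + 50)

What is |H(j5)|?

|H(j5)| ≈ 0.3578

Substitute s = j5: numerator = 20, denominator = 25 + j50.
|H(j5)| = |20| / |25 + j50| = 20 / 55.902 ≈ 0.3578.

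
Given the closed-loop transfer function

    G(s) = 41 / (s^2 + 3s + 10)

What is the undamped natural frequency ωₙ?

Compare the denominator to the standard form s^2 + 2ζωₙs + ωₙ².
ωₙ² = 10, so ωₙ = √10 ≈ 3.162 rad/s.

ωₙ ≈ 3.162 rad/s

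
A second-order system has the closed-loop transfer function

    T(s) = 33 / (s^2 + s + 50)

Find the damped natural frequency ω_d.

ω_d ≈ 7.053 rad/s

Comparing s^2 + s + 50 to s^2 + 2ζωₙs + ωₙ²: ωₙ = √50 ≈ 7.071 rad/s and ζ = 1/(2·√50) ≈ 0.07071.
ζωₙ = 1/2 = 0.5, so ω_d = ωₙ√(1−ζ²) = √(ωₙ² − (ζωₙ)²) = √(50 − 0.5²) = √49.75 ≈ 7.053 rad/s.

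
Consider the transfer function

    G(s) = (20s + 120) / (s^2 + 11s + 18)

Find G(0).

Set s = 0: G(0) = (120) / (18) = 20/3.

G(0) = 20/3 ≈ 6.667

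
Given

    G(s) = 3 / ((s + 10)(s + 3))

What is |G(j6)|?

Substitute s = j6: numerator = 3, denominator = -6 + j78.
|G(j6)| = |3| / |-6 + j78| = 3 / 78.230 ≈ 0.03835.

|G(j6)| ≈ 0.03835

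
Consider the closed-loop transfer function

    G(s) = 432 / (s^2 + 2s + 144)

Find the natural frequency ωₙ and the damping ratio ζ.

ωₙ = 12 rad/s, ζ ≈ 0.08333

Compare the denominator to the standard form s^2 + 2ζωₙs + ωₙ².
ωₙ² = 144, so ωₙ = 12 rad/s.
2ζωₙ = 2, so ζ = 2/(2·12) ≈ 0.08333.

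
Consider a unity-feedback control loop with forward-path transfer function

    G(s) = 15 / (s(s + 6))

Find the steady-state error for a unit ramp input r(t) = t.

e_ss = 0.4000

G(s) has one pole at the origin.
This is a Type 1 system. Kv = lim_{s→0} s·G(s) = 15/6 = 5/2.
e_ss = 1/Kv = 1/(5/2) = 2/5 ≈ 0.4000.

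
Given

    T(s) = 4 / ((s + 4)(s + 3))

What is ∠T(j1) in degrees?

∠T(j1) ≈ -32.47°

At s = j1: numerator = 4, denominator = 11 + j7.
∠T = ∠num − ∠den = 0° − (32.471°) = -32.47°.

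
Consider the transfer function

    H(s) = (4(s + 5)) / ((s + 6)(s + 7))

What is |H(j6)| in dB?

|H(j6)|_dB ≈ -7.97 dB

Substitute s = j6: numerator = 20 + j24, denominator = 6 + j78.
|H(j6)| = |20 + j24| / |6 + j78| = 31.241 / 78.230 ≈ 0.3993.
In decibels: 20·log₁₀(0.3993) ≈ -7.97 dB.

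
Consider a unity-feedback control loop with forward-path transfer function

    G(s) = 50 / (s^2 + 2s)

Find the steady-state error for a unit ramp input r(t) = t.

G(s) has one pole at the origin.
This is a Type 1 system. Kv = lim_{s→0} s·G(s) = 50/2 = 25.
e_ss = 1/Kv = 1/(25) = 1/25 ≈ 0.04000.

e_ss = 0.04000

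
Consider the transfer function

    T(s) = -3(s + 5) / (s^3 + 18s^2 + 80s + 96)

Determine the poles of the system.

s = -12, -2, -4

The poles are the roots of the denominator s^3 + 18s^2 + 80s + 96 = 0.
Trying s = -12: the polynomial evaluates to 0, so (s + 12) is a factor.
Dividing out leaves s^2 + 6s + 8 = 0.
Factoring the quadratic: (s + 2)(s + 4) = 0.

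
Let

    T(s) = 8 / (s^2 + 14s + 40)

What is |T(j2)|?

|T(j2)| ≈ 0.1754

Substitute s = j2: numerator = 8, denominator = 36 + j28.
|T(j2)| = |8| / |36 + j28| = 8 / 45.607 ≈ 0.1754.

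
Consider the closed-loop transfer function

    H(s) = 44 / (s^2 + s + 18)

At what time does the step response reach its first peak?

t_p ≈ 0.7457 s

Comparing s^2 + s + 18 to s^2 + 2ζωₙs + ωₙ²: ωₙ = √18 ≈ 4.243 rad/s and ζ = 1/(2·√18) ≈ 0.1179.
ζωₙ = 1/2 = 0.5, so ω_d = ωₙ√(1−ζ²) = √(ωₙ² − (ζωₙ)²) = √(18 − 0.5²) = √17.75 ≈ 4.213 rad/s.
t_p = π/ω_d = π/4.213 ≈ 0.7457 s.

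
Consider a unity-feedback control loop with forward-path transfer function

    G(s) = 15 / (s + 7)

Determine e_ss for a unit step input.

e_ss = 0.3182

G(s) has no poles at the origin.
This is a Type 0 system. Kp = lim_{s→0} G(s) = 15/7.
e_ss = 1/(1 + Kp) = 1/(1 + 15/7) = 7/22 ≈ 0.3182.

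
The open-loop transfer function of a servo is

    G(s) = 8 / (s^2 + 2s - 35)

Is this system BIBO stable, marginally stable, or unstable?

unstable

The denominator s^2 + 2s - 35 factors as (s + 7)(s - 5), giving poles at s = -7, 5.
Since the pole(s) at s = 5 lie in the right half-plane, the system is unstable.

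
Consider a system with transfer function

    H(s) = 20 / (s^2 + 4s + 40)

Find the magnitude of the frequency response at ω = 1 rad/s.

|H(j1)| ≈ 0.5101

Substitute s = j1: numerator = 20, denominator = 39 + j4.
|H(j1)| = |20| / |39 + j4| = 20 / 39.205 ≈ 0.5101.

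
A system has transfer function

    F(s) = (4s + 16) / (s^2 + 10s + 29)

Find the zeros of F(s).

Set the numerator to zero: 4s + 16 = 0, i.e. 4·(s + 4) = 0.
So s = -4.

s = -4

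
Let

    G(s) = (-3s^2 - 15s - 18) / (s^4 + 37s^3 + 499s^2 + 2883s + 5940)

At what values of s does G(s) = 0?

Set the numerator to zero: -3s^2 - 15s - 18 = 0, i.e. -3·(s^2 + 5s + 6) = 0.
Factoring: (s + 2)(s + 3) = 0.

s = -2, -3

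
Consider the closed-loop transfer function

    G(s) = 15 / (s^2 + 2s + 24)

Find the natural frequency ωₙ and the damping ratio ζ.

Compare the denominator to the standard form s^2 + 2ζωₙs + ωₙ².
ωₙ² = 24, so ωₙ = √24 ≈ 4.899 rad/s.
2ζωₙ = 2, so ζ = 2/(2·√24) ≈ 0.2041.

ωₙ ≈ 4.899 rad/s, ζ ≈ 0.2041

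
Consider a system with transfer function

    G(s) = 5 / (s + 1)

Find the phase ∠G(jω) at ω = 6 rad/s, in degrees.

At s = j6: numerator = 5, denominator = 1 + j6.
∠G = ∠num − ∠den = 0° − (80.538°) = -80.54°.

∠G(j6) ≈ -80.54°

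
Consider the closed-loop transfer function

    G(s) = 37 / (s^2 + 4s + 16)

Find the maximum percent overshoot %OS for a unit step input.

Comparing s^2 + 4s + 16 to s^2 + 2ζωₙs + ωₙ²: ωₙ = 4 rad/s and ζ = 4/(2·4) = 0.5.
%OS = 100·exp(−πζ/√(1−ζ²)) = 100·exp(−π·0.5/√(1−0.5²)) ≈ 16.3%.

%OS ≈ 16.3%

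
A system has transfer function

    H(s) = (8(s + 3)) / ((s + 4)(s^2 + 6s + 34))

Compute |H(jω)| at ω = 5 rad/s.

|H(j5)| ≈ 0.2326

Substitute s = j5: numerator = 24 + j40, denominator = -114 + j165.
|H(j5)| = |24 + j40| / |-114 + j165| = 46.648 / 200.55 ≈ 0.2326.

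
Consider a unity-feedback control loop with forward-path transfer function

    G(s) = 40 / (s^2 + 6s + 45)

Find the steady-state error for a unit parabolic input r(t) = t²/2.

e_ss = ∞

G(s) has no poles at the origin.
This is a Type 0 system; Ka = lim_{s→0} s^2·G(s) = 0, so the steady-state error for a parabola input is infinite.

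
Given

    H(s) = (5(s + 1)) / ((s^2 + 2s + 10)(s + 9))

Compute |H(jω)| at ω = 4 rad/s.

Substitute s = j4: numerator = 5 + j20, denominator = -86 + j48.
|H(j4)| = |5 + j20| / |-86 + j48| = 20.616 / 98.489 ≈ 0.2093.

|H(j4)| ≈ 0.2093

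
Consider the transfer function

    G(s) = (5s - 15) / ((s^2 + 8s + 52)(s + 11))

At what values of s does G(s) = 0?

s = 3

Set the numerator to zero: 5s - 15 = 0, i.e. 5·(s - 3) = 0.
So s = 3.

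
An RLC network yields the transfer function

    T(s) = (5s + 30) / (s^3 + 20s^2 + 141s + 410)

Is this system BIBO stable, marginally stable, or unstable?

stable

The denominator s^3 + 20s^2 + 141s + 410 factors as (s + 10)(s^2 + 10s + 41), giving poles at s = -10, -5 + 4j, -5 - 4j.
Since all poles lie strictly in the left half-plane, the system is stable.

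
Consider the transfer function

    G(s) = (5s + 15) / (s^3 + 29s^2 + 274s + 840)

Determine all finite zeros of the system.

Set the numerator to zero: 5s + 15 = 0, i.e. 5·(s + 3) = 0.
So s = -3.

s = -3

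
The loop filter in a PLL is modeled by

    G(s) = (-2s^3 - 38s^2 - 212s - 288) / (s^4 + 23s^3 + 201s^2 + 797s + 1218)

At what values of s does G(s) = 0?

Set the numerator to zero: -2s^3 - 38s^2 - 212s - 288 = 0, i.e. -2·(s^3 + 19s^2 + 106s + 144) = 0.
Factoring: (s + 9)(s + 8)(s + 2) = 0.

s = -9, -8, -2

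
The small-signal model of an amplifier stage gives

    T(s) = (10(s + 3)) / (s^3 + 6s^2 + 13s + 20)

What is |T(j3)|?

|T(j3)| ≈ 1.177

Substitute s = j3: numerator = 30 + j30, denominator = -34 + j12.
|T(j3)| = |30 + j30| / |-34 + j12| = 42.426 / 36.056 ≈ 1.177.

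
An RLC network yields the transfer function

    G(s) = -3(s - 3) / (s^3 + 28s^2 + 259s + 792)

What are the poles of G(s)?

s = -8, -11, -9

The poles are the roots of the denominator s^3 + 28s^2 + 259s + 792 = 0.
Trying s = -8: the polynomial evaluates to 0, so (s + 8) is a factor.
Dividing out leaves s^2 + 20s + 99 = 0.
Factoring the quadratic: (s + 11)(s + 9) = 0.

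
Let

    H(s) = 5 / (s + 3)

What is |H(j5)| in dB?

|H(j5)|_dB ≈ -1.34 dB

Substitute s = j5: numerator = 5, denominator = 3 + j5.
|H(j5)| = |5| / |3 + j5| = 5 / 5.8310 ≈ 0.8575.
In decibels: 20·log₁₀(0.8575) ≈ -1.34 dB.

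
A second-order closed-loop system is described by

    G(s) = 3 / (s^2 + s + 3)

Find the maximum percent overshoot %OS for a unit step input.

%OS ≈ 38.8%

Comparing s^2 + s + 3 to s^2 + 2ζωₙs + ωₙ²: ωₙ = √3 ≈ 1.732 rad/s and ζ = 1/(2·√3) ≈ 0.2887.
%OS = 100·exp(−πζ/√(1−ζ²)) = 100·exp(−π·0.2887/√(1−0.2887²)) ≈ 38.8%.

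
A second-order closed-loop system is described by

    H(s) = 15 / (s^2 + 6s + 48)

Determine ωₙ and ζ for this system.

ωₙ ≈ 6.928 rad/s, ζ ≈ 0.4330

Compare the denominator to the standard form s^2 + 2ζωₙs + ωₙ².
ωₙ² = 48, so ωₙ = √48 ≈ 6.928 rad/s.
2ζωₙ = 6, so ζ = 6/(2·√48) ≈ 0.4330.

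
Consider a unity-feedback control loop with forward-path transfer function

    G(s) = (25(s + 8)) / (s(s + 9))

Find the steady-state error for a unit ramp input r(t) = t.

G(s) has one pole at the origin.
This is a Type 1 system. Kv = lim_{s→0} s·G(s) = 200/9.
e_ss = 1/Kv = 1/(200/9) = 9/200 ≈ 0.04500.

e_ss = 0.04500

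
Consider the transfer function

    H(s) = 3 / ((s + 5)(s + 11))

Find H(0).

Set s = 0: H(0) = (3) / (55) = 3/55.

H(0) = 3/55 ≈ 0.05455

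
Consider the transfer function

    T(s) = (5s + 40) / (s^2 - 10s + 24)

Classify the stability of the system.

unstable

The denominator s^2 - 10s + 24 factors as (s - 4)(s - 6), giving poles at s = 4, 6.
Since the pole(s) at s = 4, 6 lie in the right half-plane, the system is unstable.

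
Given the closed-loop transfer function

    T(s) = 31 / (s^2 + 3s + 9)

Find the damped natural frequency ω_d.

ω_d ≈ 2.598 rad/s

Comparing s^2 + 3s + 9 to s^2 + 2ζωₙs + ωₙ²: ωₙ = 3 rad/s and ζ = 3/(2·3) = 0.5.
ζωₙ = 3/2 = 1.5, so ω_d = ωₙ√(1−ζ²) = √(ωₙ² − (ζωₙ)²) = √(9 − 1.5²) = √6.75 ≈ 2.598 rad/s.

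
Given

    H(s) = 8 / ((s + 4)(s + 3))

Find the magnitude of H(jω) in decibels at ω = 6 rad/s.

|H(j6)|_dB ≈ -15.6 dB

Substitute s = j6: numerator = 8, denominator = -24 + j42.
|H(j6)| = |8| / |-24 + j42| = 8 / 48.374 ≈ 0.1654.
In decibels: 20·log₁₀(0.1654) ≈ -15.6 dB.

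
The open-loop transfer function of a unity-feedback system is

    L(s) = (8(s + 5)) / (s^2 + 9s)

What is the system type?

Type 1

The denominator has 1 factor of s at the origin (free integrator), so this is a Type 1 system.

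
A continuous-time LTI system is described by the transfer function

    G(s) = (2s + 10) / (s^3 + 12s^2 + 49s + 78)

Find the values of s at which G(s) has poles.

The poles are the roots of the denominator s^3 + 12s^2 + 49s + 78 = 0.
Trying s = -6: the polynomial evaluates to 0, so (s + 6) is a factor.
Dividing out leaves s^2 + 6s + 13 = 0.
The quadratic formula then gives s = -3 ± 2j.

s = -3 + 2j, -3 - 2j, -6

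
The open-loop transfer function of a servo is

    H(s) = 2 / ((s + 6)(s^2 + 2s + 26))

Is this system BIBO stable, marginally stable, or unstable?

The poles can be read from the denominator factors: s = -6, -1 + 5j, -1 - 5j.
Since all poles lie strictly in the left half-plane, the system is stable.

stable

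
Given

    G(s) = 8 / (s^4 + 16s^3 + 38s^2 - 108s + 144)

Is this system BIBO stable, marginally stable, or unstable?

The denominator s^4 + 16s^3 + 38s^2 - 108s + 144 factors as (s + 12)(s^2 - 2s + 2)(s + 6), giving poles at s = -12, 1 + j, 1 - j, -6.
Since the pole(s) at s = 1 ± j lie in the right half-plane, the system is unstable.

unstable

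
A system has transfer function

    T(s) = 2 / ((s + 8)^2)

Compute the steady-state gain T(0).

At s = 0 each factor (s + a) contributes a and each (s^2 + bs + c) contributes c.
T(0) = 2·1 / ((8) · (8)) = 2/64 = 1/32.

T(0) = 1/32 ≈ 0.03125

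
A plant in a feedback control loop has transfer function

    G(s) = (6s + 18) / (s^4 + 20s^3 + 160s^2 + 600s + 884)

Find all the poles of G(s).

s = -5 ± j, -5 ± 3j

The poles are the roots of the denominator s^4 + 20s^3 + 160s^2 + 600s + 884 = 0.
No real roots exist; factor into two real quadratics: (s^2 + 10s + 26)(s^2 + 10s + 34) = 0.
Each quadratic gives a conjugate pair via the quadratic formula.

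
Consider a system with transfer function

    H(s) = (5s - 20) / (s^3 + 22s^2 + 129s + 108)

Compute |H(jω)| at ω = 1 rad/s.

|H(j1)| ≈ 0.1337

Substitute s = j1: numerator = -20 + j5, denominator = 86 + j128.
|H(j1)| = |-20 + j5| / |86 + j128| = 20.616 / 154.21 ≈ 0.1337.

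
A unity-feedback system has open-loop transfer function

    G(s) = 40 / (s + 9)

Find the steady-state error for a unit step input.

e_ss = 0.1837

G(s) has no poles at the origin.
This is a Type 0 system. Kp = lim_{s→0} G(s) = 40/9.
e_ss = 1/(1 + Kp) = 1/(1 + 40/9) = 9/49 ≈ 0.1837.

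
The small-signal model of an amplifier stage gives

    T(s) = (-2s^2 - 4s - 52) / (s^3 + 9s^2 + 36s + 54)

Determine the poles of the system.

The poles are the roots of the denominator s^3 + 9s^2 + 36s + 54 = 0.
Trying s = -3: the polynomial evaluates to 0, so (s + 3) is a factor.
Dividing out leaves s^2 + 6s + 18 = 0.
The quadratic formula then gives s = -3 ± 3j.

s = -3 ± 3j, -3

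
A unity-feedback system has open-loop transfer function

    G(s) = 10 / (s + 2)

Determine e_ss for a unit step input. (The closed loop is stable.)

G(s) has no poles at the origin.
This is a Type 0 system. Kp = lim_{s→0} G(s) = 10/2 = 5.
e_ss = 1/(1 + Kp) = 1/(1 + 5) = 1/6 ≈ 0.1667.

e_ss = 0.1667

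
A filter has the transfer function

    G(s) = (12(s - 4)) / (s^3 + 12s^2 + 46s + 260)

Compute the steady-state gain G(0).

Set s = 0: G(0) = (-48) / (260) = -12/65.

G(0) = -12/65 ≈ -0.1846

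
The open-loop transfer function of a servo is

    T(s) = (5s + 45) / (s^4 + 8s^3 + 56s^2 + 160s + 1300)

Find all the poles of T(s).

The poles are the roots of the denominator s^4 + 8s^3 + 56s^2 + 160s + 1300 = 0.
No real roots exist; factor into two real quadratics: (s^2 - 2s + 26)(s^2 + 10s + 50) = 0.
Each quadratic gives a conjugate pair via the quadratic formula.

s = 1 ± 5j, -5 ± 5j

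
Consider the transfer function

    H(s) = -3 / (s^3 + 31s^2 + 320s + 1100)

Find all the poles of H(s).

The poles are the roots of the denominator s^3 + 31s^2 + 320s + 1100 = 0.
Trying s = -11: the polynomial evaluates to 0, so (s + 11) is a factor.
Dividing out leaves s^2 + 20s + 100 = 0.
Factoring the quadratic: (s + 10)^2 = 0.

s = -11, -10, -10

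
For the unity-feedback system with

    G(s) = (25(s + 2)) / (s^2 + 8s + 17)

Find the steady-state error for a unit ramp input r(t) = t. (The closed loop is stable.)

G(s) has no poles at the origin.
This is a Type 0 system; Kv = lim_{s→0} s·G(s) = 0, so the steady-state error for a ramp input is infinite.

e_ss = ∞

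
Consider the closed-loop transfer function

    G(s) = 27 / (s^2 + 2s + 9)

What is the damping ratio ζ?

ζ ≈ 0.3333

Compare the denominator to the standard form s^2 + 2ζωₙs + ωₙ².
ωₙ² = 9, so ωₙ = 3 rad/s.
2ζωₙ = 2, so ζ = 2/(2·3) ≈ 0.3333.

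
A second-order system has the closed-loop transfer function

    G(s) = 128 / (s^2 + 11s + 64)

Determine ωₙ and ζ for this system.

Compare the denominator to the standard form s^2 + 2ζωₙs + ωₙ².
ωₙ² = 64, so ωₙ = 8 rad/s.
2ζωₙ = 11, so ζ = 11/(2·8) = 0.6875.

ωₙ = 8 rad/s, ζ = 0.6875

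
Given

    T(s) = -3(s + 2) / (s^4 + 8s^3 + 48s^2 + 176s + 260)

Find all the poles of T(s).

The poles are the roots of the denominator s^4 + 8s^3 + 48s^2 + 176s + 260 = 0.
No real roots exist; factor into two real quadratics: (s^2 + 6s + 10)(s^2 + 2s + 26) = 0.
Each quadratic gives a conjugate pair via the quadratic formula.

s = -3 ± j, -1 ± 5j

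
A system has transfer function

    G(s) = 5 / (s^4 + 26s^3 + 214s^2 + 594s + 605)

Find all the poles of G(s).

The poles are the roots of the denominator s^4 + 26s^3 + 214s^2 + 594s + 605 = 0.
Trying s = -11: the polynomial evaluates to 0, so (s + 11) is a factor.
Dividing out leaves s^3 + 15s^2 + 49s + 55 = 0.
This factors further as (s^2 + 4s + 5)(s + 11) = 0.

s = -2 ± j, -11, -11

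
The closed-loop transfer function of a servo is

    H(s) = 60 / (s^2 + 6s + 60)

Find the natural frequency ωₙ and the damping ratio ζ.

Compare the denominator to the standard form s^2 + 2ζωₙs + ωₙ².
ωₙ² = 60, so ωₙ = √60 ≈ 7.746 rad/s.
2ζωₙ = 6, so ζ = 6/(2·√60) ≈ 0.3873.

ωₙ ≈ 7.746 rad/s, ζ ≈ 0.3873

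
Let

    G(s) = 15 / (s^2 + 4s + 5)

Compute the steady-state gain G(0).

G(0) = 3

At s = 0 each factor (s + a) contributes a and each (s^2 + bs + c) contributes c.
G(0) = 15·1 / ((5)) = 15/5 = 3.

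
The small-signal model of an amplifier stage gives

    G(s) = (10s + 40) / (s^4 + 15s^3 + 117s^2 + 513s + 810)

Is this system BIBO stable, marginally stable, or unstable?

stable

The denominator s^4 + 15s^3 + 117s^2 + 513s + 810 factors as (s^2 + 6s + 45)(s + 3)(s + 6), giving poles at s = -3 ± 6j, -3, -6.
Since all poles lie strictly in the left half-plane, the system is stable.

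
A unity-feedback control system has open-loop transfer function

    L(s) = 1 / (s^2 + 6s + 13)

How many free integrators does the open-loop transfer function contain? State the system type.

Type 0

The denominator has no factor of s at the origin — no free integrator — so this is a Type 0 system.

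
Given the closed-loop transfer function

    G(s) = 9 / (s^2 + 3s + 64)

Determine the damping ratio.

Compare the denominator to the standard form s^2 + 2ζωₙs + ωₙ².
ωₙ² = 64, so ωₙ = 8 rad/s.
2ζωₙ = 3, so ζ = 3/(2·8) = 0.1875.
With ζ = 0.1875 the response is underdamped.

ζ = 0.1875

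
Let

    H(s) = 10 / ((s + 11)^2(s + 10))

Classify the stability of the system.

stable

The poles can be read from the denominator factors: s = -11, -10, -11.
Since all poles lie strictly in the left half-plane, the system is stable.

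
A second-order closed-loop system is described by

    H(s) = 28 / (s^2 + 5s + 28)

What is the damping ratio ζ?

Compare the denominator to the standard form s^2 + 2ζωₙs + ωₙ².
ωₙ² = 28, so ωₙ = √28 ≈ 5.292 rad/s.
2ζωₙ = 5, so ζ = 5/(2·√28) ≈ 0.4725.
With ζ = 0.4725 the response is underdamped.

ζ ≈ 0.4725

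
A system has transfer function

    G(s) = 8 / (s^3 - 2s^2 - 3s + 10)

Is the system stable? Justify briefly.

The denominator s^3 - 2s^2 - 3s + 10 factors as (s + 2)(s^2 - 4s + 5), giving poles at s = -2, 2 + j, 2 - j.
Since the pole(s) at s = 2 + j, 2 - j lie in the right half-plane, the system is unstable.

unstable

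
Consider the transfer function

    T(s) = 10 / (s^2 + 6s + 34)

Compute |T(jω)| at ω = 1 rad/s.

Substitute s = j1: numerator = 10, denominator = 33 + j6.
|T(j1)| = |10| / |33 + j6| = 10 / 33.541 ≈ 0.2981.

|T(j1)| ≈ 0.2981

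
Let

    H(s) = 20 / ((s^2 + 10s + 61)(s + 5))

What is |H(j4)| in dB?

Substitute s = j4: numerator = 20, denominator = 65 + j380.
|H(j4)| = |20| / |65 + j380| = 20 / 385.52 ≈ 0.05188.
In decibels: 20·log₁₀(0.05188) ≈ -25.7 dB.

|H(j4)|_dB ≈ -25.7 dB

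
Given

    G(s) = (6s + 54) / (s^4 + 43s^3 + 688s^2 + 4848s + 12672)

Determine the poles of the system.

The poles are the roots of the denominator s^4 + 43s^3 + 688s^2 + 4848s + 12672 = 0.
Trying s = -11: the polynomial evaluates to 0, so (s + 11) is a factor.
Dividing out leaves s^3 + 32s^2 + 336s + 1152 = 0.
This factors further as (s + 12)^2(s + 8) = 0.

s = -11, -12, -12, -8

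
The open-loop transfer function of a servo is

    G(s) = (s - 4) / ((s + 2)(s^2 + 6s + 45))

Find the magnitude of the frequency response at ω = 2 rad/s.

|G(j2)| ≈ 0.03701

Substitute s = j2: numerator = -4 + j2, denominator = 58 + j106.
|G(j2)| = |-4 + j2| / |58 + j106| = 4.4721 / 120.83 ≈ 0.03701.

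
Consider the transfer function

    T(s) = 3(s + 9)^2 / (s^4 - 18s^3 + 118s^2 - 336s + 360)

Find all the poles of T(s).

s = 3 ± j, 6, 6

The poles are the roots of the denominator s^4 - 18s^3 + 118s^2 - 336s + 360 = 0.
Trying s = 6: the polynomial evaluates to 0, so (s - 6) is a factor.
Dividing out leaves s^3 - 12s^2 + 46s - 60 = 0.
This factors further as (s^2 - 6s + 10)(s - 6) = 0.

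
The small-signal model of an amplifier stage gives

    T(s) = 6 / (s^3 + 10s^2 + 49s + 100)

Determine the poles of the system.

s = -3 ± 4j, -4

The poles are the roots of the denominator s^3 + 10s^2 + 49s + 100 = 0.
Trying s = -4: the polynomial evaluates to 0, so (s + 4) is a factor.
Dividing out leaves s^2 + 6s + 25 = 0.
The quadratic formula then gives s = -3 ± 4j.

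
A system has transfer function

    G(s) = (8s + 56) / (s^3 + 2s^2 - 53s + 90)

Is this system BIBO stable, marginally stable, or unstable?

The denominator s^3 + 2s^2 - 53s + 90 factors as (s - 2)(s + 9)(s - 5), giving poles at s = 2, -9, 5.
Since the pole(s) at s = 2, 5 lie in the right half-plane, the system is unstable.

unstable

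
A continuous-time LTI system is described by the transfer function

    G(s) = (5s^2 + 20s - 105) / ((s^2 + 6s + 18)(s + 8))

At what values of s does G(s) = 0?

s = -7, 3

Set the numerator to zero: 5s^2 + 20s - 105 = 0, i.e. 5·(s^2 + 4s - 21) = 0.
Factoring: (s + 7)(s - 3) = 0.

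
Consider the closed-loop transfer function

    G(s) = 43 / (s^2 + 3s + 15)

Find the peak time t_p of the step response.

Comparing s^2 + 3s + 15 to s^2 + 2ζωₙs + ωₙ²: ωₙ = √15 ≈ 3.873 rad/s and ζ = 3/(2·√15) ≈ 0.3873.
ζωₙ = 3/2 = 1.5, so ω_d = ωₙ√(1−ζ²) = √(ωₙ² − (ζωₙ)²) = √(15 − 1.5²) = √12.75 ≈ 3.571 rad/s.
t_p = π/ω_d = π/3.571 ≈ 0.8798 s.

t_p ≈ 0.8798 s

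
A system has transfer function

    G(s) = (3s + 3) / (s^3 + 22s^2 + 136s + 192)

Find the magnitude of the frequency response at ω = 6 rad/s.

|G(j6)| ≈ 0.02151

Substitute s = j6: numerator = 3 + j18, denominator = -600 + j600.
|G(j6)| = |3 + j18| / |-600 + j600| = 18.248 / 848.53 ≈ 0.02151.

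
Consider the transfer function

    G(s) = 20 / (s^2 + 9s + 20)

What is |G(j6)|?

|G(j6)| ≈ 0.3551

Substitute s = j6: numerator = 20, denominator = -16 + j54.
|G(j6)| = |20| / |-16 + j54| = 20 / 56.321 ≈ 0.3551.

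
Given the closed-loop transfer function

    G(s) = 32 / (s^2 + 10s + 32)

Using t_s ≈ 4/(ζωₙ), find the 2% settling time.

t_s ≈ 0.8000 s

Comparing s^2 + 10s + 32 to s^2 + 2ζωₙs + ωₙ²: ωₙ = √32 ≈ 5.657 rad/s and ζ = 10/(2·√32) ≈ 0.8839.
ζωₙ = 10/2 = 5, so t_s ≈ 4/(ζωₙ) = 4/5 = 0.8000 s.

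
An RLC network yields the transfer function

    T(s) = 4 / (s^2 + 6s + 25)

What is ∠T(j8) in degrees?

∠T(j8) ≈ -129.1°

At s = j8: numerator = 4, denominator = -39 + j48.
∠T = ∠num − ∠den = 0° − (129.09°) = -129.1°.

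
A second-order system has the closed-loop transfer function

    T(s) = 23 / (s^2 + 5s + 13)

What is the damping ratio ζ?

Compare the denominator to the standard form s^2 + 2ζωₙs + ωₙ².
ωₙ² = 13, so ωₙ = √13 ≈ 3.606 rad/s.
2ζωₙ = 5, so ζ = 5/(2·√13) ≈ 0.6934.

ζ ≈ 0.6934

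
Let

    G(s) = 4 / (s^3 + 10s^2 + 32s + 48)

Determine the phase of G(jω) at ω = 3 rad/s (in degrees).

At s = j3: numerator = 4, denominator = -42 + j69.
∠G = ∠num − ∠den = 0° − (121.33°) = -121.3°.

∠G(j3) ≈ -121.3°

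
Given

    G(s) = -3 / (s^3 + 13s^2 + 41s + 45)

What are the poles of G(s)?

The poles are the roots of the denominator s^3 + 13s^2 + 41s + 45 = 0.
Trying s = -9: the polynomial evaluates to 0, so (s + 9) is a factor.
Dividing out leaves s^2 + 4s + 5 = 0.
The quadratic formula then gives s = -2 ± 1j.

s = -2 ± j, -9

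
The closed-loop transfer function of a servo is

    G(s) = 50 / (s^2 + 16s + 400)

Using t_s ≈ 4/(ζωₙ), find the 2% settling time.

Comparing s^2 + 16s + 400 to s^2 + 2ζωₙs + ωₙ²: ωₙ = 20 rad/s and ζ = 16/(2·20) = 0.4.
ζωₙ = 16/2 = 8, so t_s ≈ 4/(ζωₙ) = 4/8 = 0.5000 s.

t_s ≈ 0.5000 s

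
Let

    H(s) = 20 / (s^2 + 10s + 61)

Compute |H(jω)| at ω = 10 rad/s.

Substitute s = j10: numerator = 20, denominator = -39 + j100.
|H(j10)| = |20| / |-39 + j100| = 20 / 107.34 ≈ 0.1863.

|H(j10)| ≈ 0.1863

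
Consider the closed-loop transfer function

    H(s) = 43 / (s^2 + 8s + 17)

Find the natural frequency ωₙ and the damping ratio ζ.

Compare the denominator to the standard form s^2 + 2ζωₙs + ωₙ².
ωₙ² = 17, so ωₙ = √17 ≈ 4.123 rad/s.
2ζωₙ = 8, so ζ = 8/(2·√17) ≈ 0.9701.
With ζ = 0.9701 the response is underdamped.

ωₙ ≈ 4.123 rad/s, ζ ≈ 0.9701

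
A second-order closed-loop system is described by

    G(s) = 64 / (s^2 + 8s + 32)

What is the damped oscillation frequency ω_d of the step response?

ω_d = 4 rad/s

Comparing s^2 + 8s + 32 to s^2 + 2ζωₙs + ωₙ²: ωₙ = √32 ≈ 5.657 rad/s and ζ = 8/(2·√32) ≈ 0.7071.
ζωₙ = 8/2 = 4, so ω_d = ωₙ√(1−ζ²) = √(ωₙ² − (ζωₙ)²) = √(32 − 4²) = √16 = 4 rad/s.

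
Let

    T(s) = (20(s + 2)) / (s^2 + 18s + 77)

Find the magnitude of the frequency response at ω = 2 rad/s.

|T(j2)| ≈ 0.6950

Substitute s = j2: numerator = 40 + j40, denominator = 73 + j36.
|T(j2)| = |40 + j40| / |73 + j36| = 56.569 / 81.394 ≈ 0.6950.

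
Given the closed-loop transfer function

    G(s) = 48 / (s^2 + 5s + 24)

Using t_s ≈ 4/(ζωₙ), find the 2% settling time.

t_s ≈ 1.600 s

Comparing s^2 + 5s + 24 to s^2 + 2ζωₙs + ωₙ²: ωₙ = √24 ≈ 4.899 rad/s and ζ = 5/(2·√24) ≈ 0.5103.
ζωₙ = 5/2 = 2.5, so t_s ≈ 4/(ζωₙ) = 4/2.5 = 1.600 s.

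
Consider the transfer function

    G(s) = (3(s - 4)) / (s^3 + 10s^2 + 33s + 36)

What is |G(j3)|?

Substitute s = j3: numerator = -12 + j9, denominator = -54 + j72.
|G(j3)| = |-12 + j9| / |-54 + j72| = 15 / 90 ≈ 0.1667.

|G(j3)| ≈ 0.1667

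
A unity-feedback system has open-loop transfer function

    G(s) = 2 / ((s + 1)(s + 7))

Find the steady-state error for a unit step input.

G(s) has no poles at the origin.
This is a Type 0 system. Kp = lim_{s→0} G(s) = 2/7.
e_ss = 1/(1 + Kp) = 1/(1 + 2/7) = 7/9 ≈ 0.7778.

e_ss = 0.7778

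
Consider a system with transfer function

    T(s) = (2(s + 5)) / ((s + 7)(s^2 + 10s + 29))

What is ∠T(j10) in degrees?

∠T(j10) ≈ -116.9°

At s = j10: numerator = 10 + j20, denominator = -1497 - j10.
∠T = ∠num − ∠den = 63.435° − (-179.62°) = 243.1°, which wraps to -116.9°.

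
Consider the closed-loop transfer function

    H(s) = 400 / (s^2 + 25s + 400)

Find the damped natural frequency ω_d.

Comparing s^2 + 25s + 400 to s^2 + 2ζωₙs + ωₙ²: ωₙ = 20 rad/s and ζ = 25/(2·20) = 0.625.
ζωₙ = 25/2 = 12.5, so ω_d = ωₙ√(1−ζ²) = √(ωₙ² − (ζωₙ)²) = √(400 − 12.5²) = √243.75 ≈ 15.61 rad/s.

ω_d ≈ 15.61 rad/s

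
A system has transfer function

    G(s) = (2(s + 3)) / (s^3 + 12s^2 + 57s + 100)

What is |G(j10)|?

|G(j10)| ≈ 0.01768

Substitute s = j10: numerator = 6 + j20, denominator = -1100 - j430.
|G(j10)| = |6 + j20| / |-1100 - j430| = 20.881 / 1181.1 ≈ 0.01768.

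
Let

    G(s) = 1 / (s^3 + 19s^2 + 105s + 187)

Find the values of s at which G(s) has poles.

The poles are the roots of the denominator s^3 + 19s^2 + 105s + 187 = 0.
Trying s = -11: the polynomial evaluates to 0, so (s + 11) is a factor.
Dividing out leaves s^2 + 8s + 17 = 0.
The quadratic formula then gives s = -4 ± 1j.

s = -4 + j, -4 - j, -11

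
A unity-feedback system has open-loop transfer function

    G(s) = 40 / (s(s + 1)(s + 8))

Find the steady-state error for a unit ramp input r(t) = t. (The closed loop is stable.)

G(s) has one pole at the origin.
This is a Type 1 system. Kv = lim_{s→0} s·G(s) = 40/8 = 5.
e_ss = 1/Kv = 1/(5) = 1/5 ≈ 0.2000.

e_ss = 0.2000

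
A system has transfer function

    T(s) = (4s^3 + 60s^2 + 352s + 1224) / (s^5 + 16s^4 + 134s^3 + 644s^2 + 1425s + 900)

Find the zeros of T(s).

Set the numerator to zero: 4s^3 + 60s^2 + 352s + 1224 = 0, i.e. 4·(s^3 + 15s^2 + 88s + 306) = 0.
Factoring: (s + 9)(s^2 + 6s + 34) = 0.

s = -9, -3 ± 5j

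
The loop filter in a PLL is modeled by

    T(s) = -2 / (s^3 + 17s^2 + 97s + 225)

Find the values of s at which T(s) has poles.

s = -4 + 3j, -4 - 3j, -9

The poles are the roots of the denominator s^3 + 17s^2 + 97s + 225 = 0.
Trying s = -9: the polynomial evaluates to 0, so (s + 9) is a factor.
Dividing out leaves s^2 + 8s + 25 = 0.
The quadratic formula then gives s = -4 ± 3j.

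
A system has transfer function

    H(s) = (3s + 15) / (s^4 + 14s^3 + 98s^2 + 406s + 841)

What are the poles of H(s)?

The poles are the roots of the denominator s^4 + 14s^3 + 98s^2 + 406s + 841 = 0.
No real roots exist; factor into two real quadratics: (s^2 + 4s + 29)(s^2 + 10s + 29) = 0.
Each quadratic gives a conjugate pair via the quadratic formula.

s = -2 + 5j, -2 - 5j, -5 + 2j, -5 - 2j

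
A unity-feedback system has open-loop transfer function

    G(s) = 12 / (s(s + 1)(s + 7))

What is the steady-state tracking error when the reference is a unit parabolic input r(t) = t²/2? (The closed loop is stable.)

G(s) has one pole at the origin.
This is a Type 1 system; Ka = lim_{s→0} s^2·G(s) = 0, so the steady-state error for a parabola input is infinite.

e_ss = ∞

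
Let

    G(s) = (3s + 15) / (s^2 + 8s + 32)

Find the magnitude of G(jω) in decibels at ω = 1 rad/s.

Substitute s = j1: numerator = 15 + j3, denominator = 31 + j8.
|G(j1)| = |15 + j3| / |31 + j8| = 15.297 / 32.016 ≈ 0.4778.
In decibels: 20·log₁₀(0.4778) ≈ -6.42 dB.

|G(j1)|_dB ≈ -6.42 dB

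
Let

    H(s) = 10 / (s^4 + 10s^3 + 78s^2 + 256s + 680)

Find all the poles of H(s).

The poles are the roots of the denominator s^4 + 10s^3 + 78s^2 + 256s + 680 = 0.
No real roots exist; factor into two real quadratics: (s^2 + 4s + 20)(s^2 + 6s + 34) = 0.
Each quadratic gives a conjugate pair via the quadratic formula.

s = -2 + 4j, -2 - 4j, -3 + 5j, -3 - 5j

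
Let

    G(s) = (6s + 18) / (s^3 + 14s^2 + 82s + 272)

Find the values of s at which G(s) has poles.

s = -3 + 5j, -3 - 5j, -8

The poles are the roots of the denominator s^3 + 14s^2 + 82s + 272 = 0.
Trying s = -8: the polynomial evaluates to 0, so (s + 8) is a factor.
Dividing out leaves s^2 + 6s + 34 = 0.
The quadratic formula then gives s = -3 ± 5j.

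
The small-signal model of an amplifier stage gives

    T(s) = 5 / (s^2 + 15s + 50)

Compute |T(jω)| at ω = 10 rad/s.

|T(j10)| ≈ 0.03162

Substitute s = j10: numerator = 5, denominator = -50 + j150.
|T(j10)| = |5| / |-50 + j150| = 5 / 158.11 ≈ 0.03162.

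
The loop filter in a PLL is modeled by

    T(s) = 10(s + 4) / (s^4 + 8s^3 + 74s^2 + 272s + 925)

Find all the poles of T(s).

The poles are the roots of the denominator s^4 + 8s^3 + 74s^2 + 272s + 925 = 0.
No real roots exist; factor into two real quadratics: (s^2 + 2s + 37)(s^2 + 6s + 25) = 0.
Each quadratic gives a conjugate pair via the quadratic formula.

s = -1 + 6j, -1 - 6j, -3 + 4j, -3 - 4j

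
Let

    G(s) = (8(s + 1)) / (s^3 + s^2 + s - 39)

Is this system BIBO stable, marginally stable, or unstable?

The denominator s^3 + s^2 + s - 39 factors as (s^2 + 4s + 13)(s - 3), giving poles at s = -2 ± 3j, 3.
Since the pole(s) at s = 3 lie in the right half-plane, the system is unstable.

unstable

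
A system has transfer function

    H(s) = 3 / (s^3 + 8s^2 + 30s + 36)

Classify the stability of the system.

The denominator s^3 + 8s^2 + 30s + 36 factors as (s + 2)(s^2 + 6s + 18), giving poles at s = -2, -3 + 3j, -3 - 3j.
Since all poles lie strictly in the left half-plane, the system is stable.

stable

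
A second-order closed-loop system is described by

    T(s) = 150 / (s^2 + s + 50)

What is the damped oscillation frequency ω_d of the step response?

Comparing s^2 + s + 50 to s^2 + 2ζωₙs + ωₙ²: ωₙ = √50 ≈ 7.071 rad/s and ζ = 1/(2·√50) ≈ 0.07071.
ζωₙ = 1/2 = 0.5, so ω_d = ωₙ√(1−ζ²) = √(ωₙ² − (ζωₙ)²) = √(50 − 0.5²) = √49.75 ≈ 7.053 rad/s.

ω_d ≈ 7.053 rad/s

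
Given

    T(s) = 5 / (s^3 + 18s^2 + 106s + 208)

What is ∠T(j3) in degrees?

∠T(j3) ≈ -81.02°

At s = j3: numerator = 5, denominator = 46 + j291.
∠T = ∠num − ∠den = 0° − (81.017°) = -81.02°.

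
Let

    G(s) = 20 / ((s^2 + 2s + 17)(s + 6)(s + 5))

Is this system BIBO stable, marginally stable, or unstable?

stable

The poles can be read from the denominator factors: s = -1 + 4j, -1 - 4j, -6, -5.
Since all poles lie strictly in the left half-plane, the system is stable.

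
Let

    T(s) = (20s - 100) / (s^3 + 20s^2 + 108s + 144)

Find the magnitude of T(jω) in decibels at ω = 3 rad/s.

Substitute s = j3: numerator = -100 + j60, denominator = -36 + j297.
|T(j3)| = |-100 + j60| / |-36 + j297| = 116.62 / 299.17 ≈ 0.3898.
In decibels: 20·log₁₀(0.3898) ≈ -8.18 dB.

|T(j3)|_dB ≈ -8.18 dB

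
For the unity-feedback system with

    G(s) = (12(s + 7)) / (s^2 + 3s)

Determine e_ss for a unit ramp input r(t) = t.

G(s) has one pole at the origin.
This is a Type 1 system. Kv = lim_{s→0} s·G(s) = 84/3 = 28.
e_ss = 1/Kv = 1/(28) = 1/28 ≈ 0.03571.

e_ss = 0.03571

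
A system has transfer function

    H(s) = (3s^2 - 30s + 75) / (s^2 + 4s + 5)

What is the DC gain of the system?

Set s = 0: H(0) = (75) / (5) = 15.

H(0) = 15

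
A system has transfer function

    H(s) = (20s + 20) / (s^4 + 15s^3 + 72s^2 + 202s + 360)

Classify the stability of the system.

stable

The denominator s^4 + 15s^3 + 72s^2 + 202s + 360 factors as (s^2 + 2s + 10)(s + 4)(s + 9), giving poles at s = -1 ± 3j, -4, -9.
Since all poles lie strictly in the left half-plane, the system is stable.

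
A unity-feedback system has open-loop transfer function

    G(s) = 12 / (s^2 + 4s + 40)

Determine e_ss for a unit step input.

G(s) has no poles at the origin.
This is a Type 0 system. Kp = lim_{s→0} G(s) = 12/40 = 3/10.
e_ss = 1/(1 + Kp) = 1/(1 + 3/10) = 10/13 ≈ 0.7692.

e_ss = 0.7692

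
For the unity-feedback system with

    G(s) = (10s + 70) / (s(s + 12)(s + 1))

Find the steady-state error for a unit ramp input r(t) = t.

e_ss = 0.1714

G(s) has one pole at the origin.
This is a Type 1 system. Kv = lim_{s→0} s·G(s) = 70/12 = 35/6.
e_ss = 1/Kv = 1/(35/6) = 6/35 ≈ 0.1714.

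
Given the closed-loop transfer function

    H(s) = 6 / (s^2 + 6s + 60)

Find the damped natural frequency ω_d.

Comparing s^2 + 6s + 60 to s^2 + 2ζωₙs + ωₙ²: ωₙ = √60 ≈ 7.746 rad/s and ζ = 6/(2·√60) ≈ 0.3873.
ζωₙ = 6/2 = 3, so ω_d = ωₙ√(1−ζ²) = √(ωₙ² − (ζωₙ)²) = √(60 − 3²) = √51 ≈ 7.141 rad/s.

ω_d ≈ 7.141 rad/s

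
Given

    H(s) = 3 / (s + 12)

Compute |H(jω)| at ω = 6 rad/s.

|H(j6)| ≈ 0.2236

Substitute s = j6: numerator = 3, denominator = 12 + j6.
|H(j6)| = |3| / |12 + j6| = 3 / 13.416 ≈ 0.2236.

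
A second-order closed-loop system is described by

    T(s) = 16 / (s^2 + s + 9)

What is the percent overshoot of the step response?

Comparing s^2 + s + 9 to s^2 + 2ζωₙs + ωₙ²: ωₙ = 3 rad/s and ζ = 1/(2·3) ≈ 0.1667.
%OS = 100·exp(−πζ/√(1−ζ²)) = 100·exp(−π·0.1667/√(1−0.1667²)) ≈ 58.8%.

%OS ≈ 58.8%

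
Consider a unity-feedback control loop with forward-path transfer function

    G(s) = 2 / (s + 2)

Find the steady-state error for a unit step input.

G(s) has no poles at the origin.
This is a Type 0 system. Kp = lim_{s→0} G(s) = 2/2 = 1.
e_ss = 1/(1 + Kp) = 1/(1 + 1) = 1/2 ≈ 0.5000.

e_ss = 0.5000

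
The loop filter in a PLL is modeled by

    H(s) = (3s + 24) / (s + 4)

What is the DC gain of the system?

Set s = 0: H(0) = (24) / (4) = 6.

H(0) = 6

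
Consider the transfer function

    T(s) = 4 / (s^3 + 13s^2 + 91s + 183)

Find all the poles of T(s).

The poles are the roots of the denominator s^3 + 13s^2 + 91s + 183 = 0.
Trying s = -3: the polynomial evaluates to 0, so (s + 3) is a factor.
Dividing out leaves s^2 + 10s + 61 = 0.
The quadratic formula then gives s = -5 ± 6j.

s = -5 ± 6j, -3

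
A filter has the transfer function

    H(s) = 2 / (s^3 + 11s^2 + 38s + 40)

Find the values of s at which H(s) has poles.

The poles are the roots of the denominator s^3 + 11s^2 + 38s + 40 = 0.
Trying s = -5: the polynomial evaluates to 0, so (s + 5) is a factor.
Dividing out leaves s^2 + 6s + 8 = 0.
Factoring the quadratic: (s + 4)(s + 2) = 0.

s = -5, -4, -2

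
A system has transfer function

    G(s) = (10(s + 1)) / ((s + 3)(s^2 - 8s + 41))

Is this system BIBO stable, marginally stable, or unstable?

The poles can be read from the denominator factors: s = -3, 4 + 5j, 4 - 5j.
Since the pole(s) at s = 4 ± 5j lie in the right half-plane, the system is unstable.

unstable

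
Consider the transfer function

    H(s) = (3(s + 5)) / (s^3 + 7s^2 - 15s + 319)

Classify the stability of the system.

unstable

The denominator s^3 + 7s^2 - 15s + 319 factors as (s + 11)(s^2 - 4s + 29), giving poles at s = -11, 2 ± 5j.
Since the pole(s) at s = 2 ± 5j lie in the right half-plane, the system is unstable.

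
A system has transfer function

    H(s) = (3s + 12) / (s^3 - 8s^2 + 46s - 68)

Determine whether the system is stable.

The denominator s^3 - 8s^2 + 46s - 68 factors as (s^2 - 6s + 34)(s - 2), giving poles at s = 3 ± 5j, 2.
Since the pole(s) at s = 3 + 5j, 3 - 5j, 2 lie in the right half-plane, the system is unstable.

unstable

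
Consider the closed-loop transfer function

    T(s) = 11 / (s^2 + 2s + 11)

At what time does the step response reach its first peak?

Comparing s^2 + 2s + 11 to s^2 + 2ζωₙs + ωₙ²: ωₙ = √11 ≈ 3.317 rad/s and ζ = 2/(2·√11) ≈ 0.3015.
ζωₙ = 2/2 = 1, so ω_d = ωₙ√(1−ζ²) = √(ωₙ² − (ζωₙ)²) = √(11 − 1²) = √10 ≈ 3.162 rad/s.
t_p = π/ω_d = π/3.162 ≈ 0.9935 s.

t_p ≈ 0.9935 s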